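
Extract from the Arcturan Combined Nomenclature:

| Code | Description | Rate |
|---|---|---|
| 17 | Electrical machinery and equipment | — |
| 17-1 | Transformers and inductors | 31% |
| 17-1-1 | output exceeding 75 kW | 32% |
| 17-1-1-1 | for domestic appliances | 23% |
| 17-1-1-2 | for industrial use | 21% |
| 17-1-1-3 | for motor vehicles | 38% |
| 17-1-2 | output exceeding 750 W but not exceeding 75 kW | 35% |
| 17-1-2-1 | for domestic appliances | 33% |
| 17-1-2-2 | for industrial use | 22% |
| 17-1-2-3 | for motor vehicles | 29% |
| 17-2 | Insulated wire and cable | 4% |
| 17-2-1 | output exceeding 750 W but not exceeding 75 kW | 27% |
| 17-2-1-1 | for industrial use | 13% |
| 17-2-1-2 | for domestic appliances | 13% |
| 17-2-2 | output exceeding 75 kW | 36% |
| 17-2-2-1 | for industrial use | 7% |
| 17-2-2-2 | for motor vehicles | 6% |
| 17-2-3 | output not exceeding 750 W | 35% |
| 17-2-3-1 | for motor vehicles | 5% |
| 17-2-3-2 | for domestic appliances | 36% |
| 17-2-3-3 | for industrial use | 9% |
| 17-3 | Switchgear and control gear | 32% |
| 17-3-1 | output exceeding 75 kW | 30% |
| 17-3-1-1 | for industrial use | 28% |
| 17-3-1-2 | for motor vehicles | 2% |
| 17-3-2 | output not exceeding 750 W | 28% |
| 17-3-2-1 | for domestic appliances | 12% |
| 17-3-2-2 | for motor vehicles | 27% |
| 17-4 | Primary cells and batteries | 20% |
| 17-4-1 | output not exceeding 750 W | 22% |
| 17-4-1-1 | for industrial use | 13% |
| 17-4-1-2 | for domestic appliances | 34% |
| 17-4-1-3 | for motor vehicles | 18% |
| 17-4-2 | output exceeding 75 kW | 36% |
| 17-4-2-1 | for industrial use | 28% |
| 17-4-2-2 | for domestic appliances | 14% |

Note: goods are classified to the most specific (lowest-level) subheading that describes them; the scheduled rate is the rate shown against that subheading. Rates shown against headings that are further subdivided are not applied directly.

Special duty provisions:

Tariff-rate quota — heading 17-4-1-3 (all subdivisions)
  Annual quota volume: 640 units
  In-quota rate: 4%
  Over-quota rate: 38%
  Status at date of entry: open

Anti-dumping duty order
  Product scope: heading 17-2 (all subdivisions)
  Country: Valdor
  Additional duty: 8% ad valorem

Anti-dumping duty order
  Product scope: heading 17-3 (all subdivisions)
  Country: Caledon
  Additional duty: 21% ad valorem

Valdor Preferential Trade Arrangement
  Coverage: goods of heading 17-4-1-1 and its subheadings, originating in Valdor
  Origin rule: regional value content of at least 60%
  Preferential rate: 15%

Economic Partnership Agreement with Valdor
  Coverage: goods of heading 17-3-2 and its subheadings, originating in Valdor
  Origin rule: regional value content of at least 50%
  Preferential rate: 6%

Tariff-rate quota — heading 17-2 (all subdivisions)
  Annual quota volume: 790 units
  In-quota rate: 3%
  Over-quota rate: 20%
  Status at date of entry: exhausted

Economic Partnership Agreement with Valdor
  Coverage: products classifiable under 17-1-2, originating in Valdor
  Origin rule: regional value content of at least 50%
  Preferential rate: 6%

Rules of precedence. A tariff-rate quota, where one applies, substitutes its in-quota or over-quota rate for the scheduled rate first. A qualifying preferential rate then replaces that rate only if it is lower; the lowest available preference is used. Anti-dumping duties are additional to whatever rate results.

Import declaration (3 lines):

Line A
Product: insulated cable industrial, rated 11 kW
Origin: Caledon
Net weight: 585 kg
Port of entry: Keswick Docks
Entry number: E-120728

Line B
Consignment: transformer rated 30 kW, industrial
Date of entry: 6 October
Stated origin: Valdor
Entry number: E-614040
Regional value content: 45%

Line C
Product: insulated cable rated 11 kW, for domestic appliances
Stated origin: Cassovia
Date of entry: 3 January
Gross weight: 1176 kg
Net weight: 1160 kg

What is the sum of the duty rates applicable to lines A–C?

Line A: insulated cable → 17-2; rated 11 kW → 17-2-1; industrial → 17-2-1-1. Scheduled 13%. quota on 17-2 exhausted → over-quota 20%. → 20%.
Line B: transformer → 17-1; rated 30 kW → 17-1-2; industrial → 17-1-2-2. Scheduled 22%. Valdor agreement on 17-4-1-1: 17-1-2-2 not covered; Valdor agreement on 17-3-2: 17-1-2-2 not covered; Valdor agreement on 17-1-2: RVC < 50%. → 22%.
Line C: insulated cable → 17-2; rated 11 kW → 17-2-1; for domestic appliances → 17-2-1-2. Scheduled 13%. quota on 17-2 exhausted → over-quota 20%. → 20%.
Sum: 20% + 22% + 20% = 62%.

62%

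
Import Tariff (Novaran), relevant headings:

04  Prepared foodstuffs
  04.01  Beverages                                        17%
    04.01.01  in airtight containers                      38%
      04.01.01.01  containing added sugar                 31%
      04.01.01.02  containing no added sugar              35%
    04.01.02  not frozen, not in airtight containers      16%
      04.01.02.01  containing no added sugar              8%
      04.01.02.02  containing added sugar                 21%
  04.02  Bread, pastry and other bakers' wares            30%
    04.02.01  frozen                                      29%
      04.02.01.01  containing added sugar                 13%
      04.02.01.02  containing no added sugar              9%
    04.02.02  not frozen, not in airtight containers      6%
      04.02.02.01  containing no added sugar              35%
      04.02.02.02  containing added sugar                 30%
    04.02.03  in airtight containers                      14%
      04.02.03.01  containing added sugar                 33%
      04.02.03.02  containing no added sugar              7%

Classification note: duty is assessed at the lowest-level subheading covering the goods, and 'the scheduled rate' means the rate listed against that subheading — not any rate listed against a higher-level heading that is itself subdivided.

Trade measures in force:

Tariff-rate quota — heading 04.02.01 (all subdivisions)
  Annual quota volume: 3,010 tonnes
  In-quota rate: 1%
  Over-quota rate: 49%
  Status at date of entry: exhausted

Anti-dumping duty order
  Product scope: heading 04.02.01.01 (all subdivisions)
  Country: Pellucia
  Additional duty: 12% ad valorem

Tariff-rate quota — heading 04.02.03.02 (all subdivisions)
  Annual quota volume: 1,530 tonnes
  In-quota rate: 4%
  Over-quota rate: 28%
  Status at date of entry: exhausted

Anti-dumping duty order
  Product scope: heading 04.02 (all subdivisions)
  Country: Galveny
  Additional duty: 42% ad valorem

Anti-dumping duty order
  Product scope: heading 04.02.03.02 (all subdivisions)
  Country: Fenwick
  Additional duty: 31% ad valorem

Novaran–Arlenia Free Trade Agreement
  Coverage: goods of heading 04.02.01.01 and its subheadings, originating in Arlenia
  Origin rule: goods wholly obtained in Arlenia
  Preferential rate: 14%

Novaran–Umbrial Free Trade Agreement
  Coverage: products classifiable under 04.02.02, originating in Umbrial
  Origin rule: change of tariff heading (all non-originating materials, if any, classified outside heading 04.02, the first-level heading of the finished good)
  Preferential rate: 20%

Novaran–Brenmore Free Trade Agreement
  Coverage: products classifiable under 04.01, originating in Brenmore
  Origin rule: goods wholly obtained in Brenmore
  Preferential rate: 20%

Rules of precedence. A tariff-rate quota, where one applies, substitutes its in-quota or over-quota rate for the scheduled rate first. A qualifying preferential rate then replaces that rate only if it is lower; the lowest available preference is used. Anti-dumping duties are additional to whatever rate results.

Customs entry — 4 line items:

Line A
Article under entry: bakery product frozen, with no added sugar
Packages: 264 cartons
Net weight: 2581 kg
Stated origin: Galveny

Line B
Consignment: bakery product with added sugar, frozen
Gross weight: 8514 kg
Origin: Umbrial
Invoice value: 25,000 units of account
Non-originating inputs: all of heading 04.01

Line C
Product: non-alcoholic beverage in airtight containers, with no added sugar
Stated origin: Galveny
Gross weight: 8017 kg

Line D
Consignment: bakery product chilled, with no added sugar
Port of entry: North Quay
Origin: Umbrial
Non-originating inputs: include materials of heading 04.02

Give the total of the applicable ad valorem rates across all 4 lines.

210%

Line A: bakery product → 04.02; frozen → 04.02.01; with no added sugar → 04.02.01.02. Scheduled 9%. quota on 04.02.01 exhausted → over-quota 49%; anti-dumping (Galveny, 04.02): +42%; total 49% + 42% = 91%. → 91%.
Line B: bakery product → 04.02; frozen → 04.02.01; with added sugar → 04.02.01.01. Scheduled 13%. quota on 04.02.01 exhausted → over-quota 49%; Umbrial agreement on 04.02.02: 04.02.01.01 not covered. → 49%.
Line C: non-alcoholic beverage → 04.01; in airtight containers → 04.01.01; with no added sugar → 04.01.01.02. Scheduled 35%. No special measure applies. → 35%.
Line D: bakery product → 04.02; chilled → 04.02.02; with no added sugar → 04.02.02.01. Scheduled 35%. Umbrial agreement on 04.02.02: CTH not met. → 35%.
Sum: 91% + 49% + 35% + 35% = 210%.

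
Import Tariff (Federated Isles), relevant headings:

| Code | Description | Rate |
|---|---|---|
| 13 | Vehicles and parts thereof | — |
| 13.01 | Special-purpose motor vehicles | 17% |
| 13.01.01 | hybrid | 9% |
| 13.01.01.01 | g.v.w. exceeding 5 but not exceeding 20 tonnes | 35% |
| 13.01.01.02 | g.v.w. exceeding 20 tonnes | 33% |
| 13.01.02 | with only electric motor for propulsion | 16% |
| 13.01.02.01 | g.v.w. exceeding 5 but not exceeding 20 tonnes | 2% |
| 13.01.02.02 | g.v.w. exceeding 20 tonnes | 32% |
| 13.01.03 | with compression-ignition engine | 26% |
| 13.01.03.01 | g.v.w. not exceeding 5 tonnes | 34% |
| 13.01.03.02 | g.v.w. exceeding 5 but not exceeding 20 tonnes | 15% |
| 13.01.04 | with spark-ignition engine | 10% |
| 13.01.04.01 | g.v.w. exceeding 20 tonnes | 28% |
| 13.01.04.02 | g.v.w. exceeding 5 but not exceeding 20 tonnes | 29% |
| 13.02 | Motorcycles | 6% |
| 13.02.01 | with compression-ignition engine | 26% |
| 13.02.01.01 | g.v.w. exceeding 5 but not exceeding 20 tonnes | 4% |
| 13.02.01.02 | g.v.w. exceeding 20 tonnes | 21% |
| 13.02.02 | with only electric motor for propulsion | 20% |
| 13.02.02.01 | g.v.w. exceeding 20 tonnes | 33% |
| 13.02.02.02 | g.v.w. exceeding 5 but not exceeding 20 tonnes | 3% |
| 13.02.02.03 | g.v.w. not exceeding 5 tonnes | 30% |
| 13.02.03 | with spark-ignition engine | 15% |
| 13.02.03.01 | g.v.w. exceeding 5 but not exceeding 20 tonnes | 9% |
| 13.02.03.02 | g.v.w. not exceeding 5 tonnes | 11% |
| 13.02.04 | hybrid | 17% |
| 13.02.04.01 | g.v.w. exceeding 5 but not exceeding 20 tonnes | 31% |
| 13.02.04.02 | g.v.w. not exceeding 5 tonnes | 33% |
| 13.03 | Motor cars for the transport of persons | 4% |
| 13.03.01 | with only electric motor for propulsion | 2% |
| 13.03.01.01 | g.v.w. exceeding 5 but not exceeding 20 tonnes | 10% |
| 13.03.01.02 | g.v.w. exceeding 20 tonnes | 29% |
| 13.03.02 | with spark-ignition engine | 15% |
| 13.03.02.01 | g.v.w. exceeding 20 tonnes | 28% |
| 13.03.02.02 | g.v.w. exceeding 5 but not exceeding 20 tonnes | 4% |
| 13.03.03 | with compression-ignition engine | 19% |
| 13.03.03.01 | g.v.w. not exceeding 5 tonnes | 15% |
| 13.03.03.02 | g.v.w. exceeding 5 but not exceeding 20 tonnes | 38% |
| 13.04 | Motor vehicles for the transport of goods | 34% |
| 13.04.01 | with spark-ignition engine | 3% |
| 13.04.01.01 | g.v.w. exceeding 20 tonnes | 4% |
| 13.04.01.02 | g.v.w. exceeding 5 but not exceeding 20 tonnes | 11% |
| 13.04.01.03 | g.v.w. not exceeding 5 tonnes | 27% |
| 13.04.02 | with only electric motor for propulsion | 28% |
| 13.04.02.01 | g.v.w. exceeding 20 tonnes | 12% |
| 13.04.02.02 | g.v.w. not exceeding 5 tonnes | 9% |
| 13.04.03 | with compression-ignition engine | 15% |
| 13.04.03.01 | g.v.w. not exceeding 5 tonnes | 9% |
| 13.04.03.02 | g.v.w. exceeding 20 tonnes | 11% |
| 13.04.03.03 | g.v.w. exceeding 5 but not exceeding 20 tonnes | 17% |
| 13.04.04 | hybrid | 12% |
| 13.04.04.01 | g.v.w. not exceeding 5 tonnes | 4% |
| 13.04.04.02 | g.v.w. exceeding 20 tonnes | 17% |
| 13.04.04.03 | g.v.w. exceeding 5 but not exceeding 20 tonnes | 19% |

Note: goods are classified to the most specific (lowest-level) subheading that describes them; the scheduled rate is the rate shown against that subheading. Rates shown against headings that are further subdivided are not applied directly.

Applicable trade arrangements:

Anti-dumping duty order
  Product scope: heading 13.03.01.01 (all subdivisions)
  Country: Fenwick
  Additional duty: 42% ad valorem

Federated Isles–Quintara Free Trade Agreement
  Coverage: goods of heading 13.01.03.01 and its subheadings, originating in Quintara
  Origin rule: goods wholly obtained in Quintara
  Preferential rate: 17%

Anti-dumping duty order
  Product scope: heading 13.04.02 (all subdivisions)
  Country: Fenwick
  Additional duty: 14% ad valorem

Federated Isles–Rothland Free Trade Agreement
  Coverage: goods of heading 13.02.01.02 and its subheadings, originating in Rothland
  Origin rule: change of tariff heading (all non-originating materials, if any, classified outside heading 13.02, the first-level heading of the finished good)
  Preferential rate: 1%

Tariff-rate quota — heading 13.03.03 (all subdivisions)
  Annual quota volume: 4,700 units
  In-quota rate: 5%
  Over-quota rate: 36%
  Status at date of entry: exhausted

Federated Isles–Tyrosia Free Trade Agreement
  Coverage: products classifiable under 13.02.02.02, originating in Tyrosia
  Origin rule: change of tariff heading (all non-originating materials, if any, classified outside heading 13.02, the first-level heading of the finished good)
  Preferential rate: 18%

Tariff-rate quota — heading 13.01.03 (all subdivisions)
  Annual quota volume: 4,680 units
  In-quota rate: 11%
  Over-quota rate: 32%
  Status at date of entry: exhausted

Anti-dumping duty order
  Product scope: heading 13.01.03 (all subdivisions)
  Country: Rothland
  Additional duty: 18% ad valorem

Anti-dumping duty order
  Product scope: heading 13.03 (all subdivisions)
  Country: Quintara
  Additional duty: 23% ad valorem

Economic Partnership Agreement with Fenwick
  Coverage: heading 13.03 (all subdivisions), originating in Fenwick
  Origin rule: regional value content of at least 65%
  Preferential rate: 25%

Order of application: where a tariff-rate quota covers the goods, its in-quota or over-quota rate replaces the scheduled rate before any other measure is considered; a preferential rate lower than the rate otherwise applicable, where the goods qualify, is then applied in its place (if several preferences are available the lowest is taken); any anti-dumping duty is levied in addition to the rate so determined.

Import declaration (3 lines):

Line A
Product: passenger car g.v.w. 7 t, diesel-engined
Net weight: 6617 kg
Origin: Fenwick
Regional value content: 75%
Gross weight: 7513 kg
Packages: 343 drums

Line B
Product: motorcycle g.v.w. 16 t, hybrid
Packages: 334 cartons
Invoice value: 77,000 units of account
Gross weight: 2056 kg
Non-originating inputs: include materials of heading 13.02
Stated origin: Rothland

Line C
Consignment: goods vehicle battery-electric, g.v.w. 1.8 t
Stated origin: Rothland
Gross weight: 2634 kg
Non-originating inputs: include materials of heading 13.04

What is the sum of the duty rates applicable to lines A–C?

65%

Line A: passenger car → 13.03; diesel-engined → 13.03.03; g.v.w. 7 t → 13.03.03.02. Scheduled 38%. quota on 13.03.03 exhausted → over-quota 36%; Fenwick agreement on 13.03: RVC ≥ 65% → 25% available; preferential 25%. → 25%.
Line B: motorcycle → 13.02; hybrid → 13.02.04; g.v.w. 16 t → 13.02.04.01. Scheduled 31%. Rothland agreement on 13.02.01.02: 13.02.04.01 not covered. → 31%.
Line C: goods vehicle → 13.04; battery-electric → 13.04.02; g.v.w. 1.8 t → 13.04.02.02. Scheduled 9%. Rothland agreement on 13.02.01.02: 13.04.02.02 not covered. → 9%.
Sum: 25% + 31% + 9% = 65%.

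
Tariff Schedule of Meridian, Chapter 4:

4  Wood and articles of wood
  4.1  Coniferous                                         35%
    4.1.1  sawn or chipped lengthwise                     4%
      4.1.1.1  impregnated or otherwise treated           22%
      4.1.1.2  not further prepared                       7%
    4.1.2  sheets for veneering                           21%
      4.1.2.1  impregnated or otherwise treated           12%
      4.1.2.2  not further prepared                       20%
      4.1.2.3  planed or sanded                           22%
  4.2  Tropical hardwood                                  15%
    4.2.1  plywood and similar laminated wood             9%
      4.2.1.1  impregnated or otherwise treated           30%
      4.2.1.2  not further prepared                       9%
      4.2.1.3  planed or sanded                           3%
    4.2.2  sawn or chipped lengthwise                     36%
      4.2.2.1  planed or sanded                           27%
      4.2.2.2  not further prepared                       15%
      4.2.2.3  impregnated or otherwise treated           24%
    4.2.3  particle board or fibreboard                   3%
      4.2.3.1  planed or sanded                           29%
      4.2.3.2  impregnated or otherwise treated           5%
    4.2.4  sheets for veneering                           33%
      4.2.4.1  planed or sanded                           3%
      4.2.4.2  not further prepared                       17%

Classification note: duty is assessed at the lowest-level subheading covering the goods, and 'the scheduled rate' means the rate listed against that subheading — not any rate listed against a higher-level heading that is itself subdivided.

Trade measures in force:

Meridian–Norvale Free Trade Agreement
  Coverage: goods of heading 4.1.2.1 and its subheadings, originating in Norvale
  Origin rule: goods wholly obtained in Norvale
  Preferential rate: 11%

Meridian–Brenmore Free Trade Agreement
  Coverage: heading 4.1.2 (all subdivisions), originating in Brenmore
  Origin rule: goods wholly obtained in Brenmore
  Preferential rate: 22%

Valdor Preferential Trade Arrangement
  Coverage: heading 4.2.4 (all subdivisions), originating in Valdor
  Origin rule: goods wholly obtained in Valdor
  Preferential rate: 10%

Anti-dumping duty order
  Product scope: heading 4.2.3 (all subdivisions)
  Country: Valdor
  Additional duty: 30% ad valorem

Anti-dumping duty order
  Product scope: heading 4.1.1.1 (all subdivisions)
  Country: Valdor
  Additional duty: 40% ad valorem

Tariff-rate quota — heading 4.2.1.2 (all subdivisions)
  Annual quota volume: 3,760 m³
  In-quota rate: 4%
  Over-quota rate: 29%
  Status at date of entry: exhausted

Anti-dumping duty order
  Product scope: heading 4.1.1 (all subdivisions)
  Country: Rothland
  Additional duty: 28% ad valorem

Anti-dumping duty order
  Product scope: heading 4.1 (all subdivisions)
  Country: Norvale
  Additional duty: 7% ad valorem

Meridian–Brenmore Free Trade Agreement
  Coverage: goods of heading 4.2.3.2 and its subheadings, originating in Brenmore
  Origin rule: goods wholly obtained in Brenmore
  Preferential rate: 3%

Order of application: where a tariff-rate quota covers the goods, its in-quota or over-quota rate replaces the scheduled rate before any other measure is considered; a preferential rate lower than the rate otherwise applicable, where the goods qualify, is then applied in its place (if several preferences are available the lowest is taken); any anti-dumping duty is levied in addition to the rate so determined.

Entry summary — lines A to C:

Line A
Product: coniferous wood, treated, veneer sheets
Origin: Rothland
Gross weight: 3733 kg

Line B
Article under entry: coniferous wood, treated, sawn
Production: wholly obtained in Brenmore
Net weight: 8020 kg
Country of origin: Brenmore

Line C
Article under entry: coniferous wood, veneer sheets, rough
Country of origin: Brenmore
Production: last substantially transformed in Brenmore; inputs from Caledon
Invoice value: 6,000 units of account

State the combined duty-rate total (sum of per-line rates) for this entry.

54%

Line A: coniferous → 4.1; veneer sheets → 4.1.2; treated → 4.1.2.1. Scheduled 12%. No special measure applies. → 12%.
Line B: coniferous → 4.1; sawn → 4.1.1; treated → 4.1.1.1. Scheduled 22%. Brenmore agreement on 4.1.2: 4.1.1.1 not covered; Brenmore agreement on 4.2.3.2: 4.1.1.1 not covered. → 22%.
Line C: coniferous → 4.1; veneer sheets → 4.1.2; rough → 4.1.2.2. Scheduled 20%. Brenmore agreement on 4.1.2: not wholly obtained; Brenmore agreement on 4.2.3.2: 4.1.2.2 not covered. → 20%.
Sum: 12% + 22% + 20% = 54%.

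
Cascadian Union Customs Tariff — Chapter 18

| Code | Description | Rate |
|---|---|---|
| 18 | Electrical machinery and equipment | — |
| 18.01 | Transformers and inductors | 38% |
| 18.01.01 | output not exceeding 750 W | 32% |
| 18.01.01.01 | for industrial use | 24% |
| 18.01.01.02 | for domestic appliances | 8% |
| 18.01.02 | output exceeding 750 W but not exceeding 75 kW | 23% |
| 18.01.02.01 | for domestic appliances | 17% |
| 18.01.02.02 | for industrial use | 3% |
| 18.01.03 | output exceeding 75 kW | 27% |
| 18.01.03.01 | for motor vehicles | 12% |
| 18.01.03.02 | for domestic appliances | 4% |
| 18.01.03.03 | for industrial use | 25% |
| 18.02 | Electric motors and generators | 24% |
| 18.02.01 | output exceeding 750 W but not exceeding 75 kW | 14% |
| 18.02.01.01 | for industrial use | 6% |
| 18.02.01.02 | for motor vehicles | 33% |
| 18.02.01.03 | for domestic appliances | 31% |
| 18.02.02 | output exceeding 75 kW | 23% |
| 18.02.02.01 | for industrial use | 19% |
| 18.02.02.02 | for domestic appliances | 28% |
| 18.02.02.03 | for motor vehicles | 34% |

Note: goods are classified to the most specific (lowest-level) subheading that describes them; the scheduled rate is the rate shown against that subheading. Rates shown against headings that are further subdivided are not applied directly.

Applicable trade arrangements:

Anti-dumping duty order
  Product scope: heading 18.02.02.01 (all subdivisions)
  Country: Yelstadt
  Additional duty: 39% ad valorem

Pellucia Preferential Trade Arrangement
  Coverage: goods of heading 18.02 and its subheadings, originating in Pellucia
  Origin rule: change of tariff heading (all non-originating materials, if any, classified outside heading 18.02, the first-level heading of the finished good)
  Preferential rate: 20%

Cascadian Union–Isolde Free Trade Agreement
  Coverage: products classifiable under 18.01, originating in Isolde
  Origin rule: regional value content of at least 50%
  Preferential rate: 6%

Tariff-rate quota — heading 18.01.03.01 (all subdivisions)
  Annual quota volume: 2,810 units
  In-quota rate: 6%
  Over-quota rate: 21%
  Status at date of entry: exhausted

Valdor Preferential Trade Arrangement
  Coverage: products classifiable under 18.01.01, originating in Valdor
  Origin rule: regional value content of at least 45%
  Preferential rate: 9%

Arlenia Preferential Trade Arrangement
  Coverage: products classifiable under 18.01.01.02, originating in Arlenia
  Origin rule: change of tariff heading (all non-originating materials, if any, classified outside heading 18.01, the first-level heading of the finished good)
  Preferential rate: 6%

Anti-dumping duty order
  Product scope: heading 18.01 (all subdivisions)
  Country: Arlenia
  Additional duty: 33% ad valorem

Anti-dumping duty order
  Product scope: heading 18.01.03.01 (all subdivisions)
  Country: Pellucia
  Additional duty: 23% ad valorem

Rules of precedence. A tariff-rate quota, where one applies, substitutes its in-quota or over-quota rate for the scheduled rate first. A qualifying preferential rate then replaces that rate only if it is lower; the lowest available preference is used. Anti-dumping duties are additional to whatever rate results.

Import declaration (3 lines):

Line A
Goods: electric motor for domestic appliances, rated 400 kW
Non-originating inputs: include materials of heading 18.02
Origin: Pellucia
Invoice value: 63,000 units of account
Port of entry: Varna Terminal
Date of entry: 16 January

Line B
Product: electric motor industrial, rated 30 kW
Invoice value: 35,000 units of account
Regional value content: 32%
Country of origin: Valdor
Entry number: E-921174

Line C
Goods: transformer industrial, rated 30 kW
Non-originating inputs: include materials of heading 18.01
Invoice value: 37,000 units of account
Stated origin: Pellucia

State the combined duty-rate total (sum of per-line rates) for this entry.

Line A: electric motor → 18.02; rated 400 kW → 18.02.02; for domestic appliances → 18.02.02.02. Scheduled 28%. Pellucia agreement on 18.02: CTH not met. → 28%.
Line B: electric motor → 18.02; rated 30 kW → 18.02.01; industrial → 18.02.01.01. Scheduled 6%. Valdor agreement on 18.01.01: 18.02.01.01 not covered. → 6%.
Line C: transformer → 18.01; rated 30 kW → 18.01.02; industrial → 18.01.02.02. Scheduled 3%. Pellucia agreement on 18.02: 18.01.02.02 not covered. → 3%.
Sum: 28% + 6% + 3% = 37%.

37%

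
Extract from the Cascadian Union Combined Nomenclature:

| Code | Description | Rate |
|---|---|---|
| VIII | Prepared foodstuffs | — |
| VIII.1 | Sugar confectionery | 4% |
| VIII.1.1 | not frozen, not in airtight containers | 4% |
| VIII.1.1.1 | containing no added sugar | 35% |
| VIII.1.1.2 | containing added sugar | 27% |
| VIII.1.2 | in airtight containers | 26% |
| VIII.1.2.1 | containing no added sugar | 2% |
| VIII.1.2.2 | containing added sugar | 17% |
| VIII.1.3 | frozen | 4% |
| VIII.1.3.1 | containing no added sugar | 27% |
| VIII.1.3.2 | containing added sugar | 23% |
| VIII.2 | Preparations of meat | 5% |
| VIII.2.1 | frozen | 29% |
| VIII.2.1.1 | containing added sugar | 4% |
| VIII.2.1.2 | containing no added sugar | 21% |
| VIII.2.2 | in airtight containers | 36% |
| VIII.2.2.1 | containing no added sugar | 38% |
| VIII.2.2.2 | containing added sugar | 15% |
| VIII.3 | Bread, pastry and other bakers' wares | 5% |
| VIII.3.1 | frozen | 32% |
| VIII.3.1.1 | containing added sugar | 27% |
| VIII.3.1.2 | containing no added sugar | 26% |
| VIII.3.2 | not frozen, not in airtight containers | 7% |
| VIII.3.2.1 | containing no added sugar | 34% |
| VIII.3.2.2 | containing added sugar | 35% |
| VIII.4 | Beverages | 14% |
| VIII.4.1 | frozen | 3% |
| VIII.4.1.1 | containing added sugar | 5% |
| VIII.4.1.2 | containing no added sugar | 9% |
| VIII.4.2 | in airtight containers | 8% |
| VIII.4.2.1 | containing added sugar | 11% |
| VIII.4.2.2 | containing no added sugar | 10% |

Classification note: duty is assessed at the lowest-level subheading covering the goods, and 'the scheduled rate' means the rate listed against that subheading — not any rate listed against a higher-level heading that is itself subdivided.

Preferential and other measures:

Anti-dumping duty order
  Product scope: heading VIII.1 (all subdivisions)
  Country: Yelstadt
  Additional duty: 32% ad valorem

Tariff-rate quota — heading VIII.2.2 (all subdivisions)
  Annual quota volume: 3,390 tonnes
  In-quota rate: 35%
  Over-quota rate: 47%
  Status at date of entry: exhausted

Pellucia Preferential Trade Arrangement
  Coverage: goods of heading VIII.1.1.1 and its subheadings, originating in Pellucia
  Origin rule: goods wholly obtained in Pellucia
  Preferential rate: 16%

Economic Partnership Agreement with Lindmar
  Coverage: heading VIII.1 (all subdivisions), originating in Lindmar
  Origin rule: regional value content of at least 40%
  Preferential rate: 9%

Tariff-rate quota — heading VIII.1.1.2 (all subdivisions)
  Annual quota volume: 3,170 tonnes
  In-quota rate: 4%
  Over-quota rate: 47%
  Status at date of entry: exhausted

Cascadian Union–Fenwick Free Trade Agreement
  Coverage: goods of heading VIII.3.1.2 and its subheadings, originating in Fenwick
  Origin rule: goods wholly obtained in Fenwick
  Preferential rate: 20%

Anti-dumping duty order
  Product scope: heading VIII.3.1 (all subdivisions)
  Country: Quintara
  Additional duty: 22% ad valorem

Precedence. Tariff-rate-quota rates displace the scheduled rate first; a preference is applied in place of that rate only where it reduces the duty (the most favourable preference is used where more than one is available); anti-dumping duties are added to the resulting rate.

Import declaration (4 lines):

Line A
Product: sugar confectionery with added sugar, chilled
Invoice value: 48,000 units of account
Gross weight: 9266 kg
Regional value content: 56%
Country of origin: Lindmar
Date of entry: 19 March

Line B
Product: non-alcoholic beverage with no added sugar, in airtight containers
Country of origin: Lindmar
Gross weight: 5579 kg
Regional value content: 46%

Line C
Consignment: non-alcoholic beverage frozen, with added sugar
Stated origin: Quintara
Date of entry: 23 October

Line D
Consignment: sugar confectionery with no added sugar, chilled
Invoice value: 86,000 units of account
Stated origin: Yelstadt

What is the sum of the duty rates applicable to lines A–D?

91%

Line A: sugar confectionery → VIII.1; chilled → VIII.1.1; with added sugar → VIII.1.1.2. Scheduled 27%. quota on VIII.1.1.2 exhausted → over-quota 47%; Lindmar agreement on VIII.1: RVC ≥ 40% → 9% available; preferential 9%. → 9%.
Line B: non-alcoholic beverage → VIII.4; in airtight containers → VIII.4.2; with no added sugar → VIII.4.2.2. Scheduled 10%. Lindmar agreement on VIII.1: VIII.4.2.2 not covered. → 10%.
Line C: non-alcoholic beverage → VIII.4; frozen → VIII.4.1; with added sugar → VIII.4.1.1. Scheduled 5%. No special measure applies. → 5%.
Line D: sugar confectionery → VIII.1; chilled → VIII.1.1; with no added sugar → VIII.1.1.1. Scheduled 35%. anti-dumping (Yelstadt, VIII.1): +32%; total 35% + 32% = 67%. → 67%.
Sum: 9% + 10% + 5% + 67% = 91%.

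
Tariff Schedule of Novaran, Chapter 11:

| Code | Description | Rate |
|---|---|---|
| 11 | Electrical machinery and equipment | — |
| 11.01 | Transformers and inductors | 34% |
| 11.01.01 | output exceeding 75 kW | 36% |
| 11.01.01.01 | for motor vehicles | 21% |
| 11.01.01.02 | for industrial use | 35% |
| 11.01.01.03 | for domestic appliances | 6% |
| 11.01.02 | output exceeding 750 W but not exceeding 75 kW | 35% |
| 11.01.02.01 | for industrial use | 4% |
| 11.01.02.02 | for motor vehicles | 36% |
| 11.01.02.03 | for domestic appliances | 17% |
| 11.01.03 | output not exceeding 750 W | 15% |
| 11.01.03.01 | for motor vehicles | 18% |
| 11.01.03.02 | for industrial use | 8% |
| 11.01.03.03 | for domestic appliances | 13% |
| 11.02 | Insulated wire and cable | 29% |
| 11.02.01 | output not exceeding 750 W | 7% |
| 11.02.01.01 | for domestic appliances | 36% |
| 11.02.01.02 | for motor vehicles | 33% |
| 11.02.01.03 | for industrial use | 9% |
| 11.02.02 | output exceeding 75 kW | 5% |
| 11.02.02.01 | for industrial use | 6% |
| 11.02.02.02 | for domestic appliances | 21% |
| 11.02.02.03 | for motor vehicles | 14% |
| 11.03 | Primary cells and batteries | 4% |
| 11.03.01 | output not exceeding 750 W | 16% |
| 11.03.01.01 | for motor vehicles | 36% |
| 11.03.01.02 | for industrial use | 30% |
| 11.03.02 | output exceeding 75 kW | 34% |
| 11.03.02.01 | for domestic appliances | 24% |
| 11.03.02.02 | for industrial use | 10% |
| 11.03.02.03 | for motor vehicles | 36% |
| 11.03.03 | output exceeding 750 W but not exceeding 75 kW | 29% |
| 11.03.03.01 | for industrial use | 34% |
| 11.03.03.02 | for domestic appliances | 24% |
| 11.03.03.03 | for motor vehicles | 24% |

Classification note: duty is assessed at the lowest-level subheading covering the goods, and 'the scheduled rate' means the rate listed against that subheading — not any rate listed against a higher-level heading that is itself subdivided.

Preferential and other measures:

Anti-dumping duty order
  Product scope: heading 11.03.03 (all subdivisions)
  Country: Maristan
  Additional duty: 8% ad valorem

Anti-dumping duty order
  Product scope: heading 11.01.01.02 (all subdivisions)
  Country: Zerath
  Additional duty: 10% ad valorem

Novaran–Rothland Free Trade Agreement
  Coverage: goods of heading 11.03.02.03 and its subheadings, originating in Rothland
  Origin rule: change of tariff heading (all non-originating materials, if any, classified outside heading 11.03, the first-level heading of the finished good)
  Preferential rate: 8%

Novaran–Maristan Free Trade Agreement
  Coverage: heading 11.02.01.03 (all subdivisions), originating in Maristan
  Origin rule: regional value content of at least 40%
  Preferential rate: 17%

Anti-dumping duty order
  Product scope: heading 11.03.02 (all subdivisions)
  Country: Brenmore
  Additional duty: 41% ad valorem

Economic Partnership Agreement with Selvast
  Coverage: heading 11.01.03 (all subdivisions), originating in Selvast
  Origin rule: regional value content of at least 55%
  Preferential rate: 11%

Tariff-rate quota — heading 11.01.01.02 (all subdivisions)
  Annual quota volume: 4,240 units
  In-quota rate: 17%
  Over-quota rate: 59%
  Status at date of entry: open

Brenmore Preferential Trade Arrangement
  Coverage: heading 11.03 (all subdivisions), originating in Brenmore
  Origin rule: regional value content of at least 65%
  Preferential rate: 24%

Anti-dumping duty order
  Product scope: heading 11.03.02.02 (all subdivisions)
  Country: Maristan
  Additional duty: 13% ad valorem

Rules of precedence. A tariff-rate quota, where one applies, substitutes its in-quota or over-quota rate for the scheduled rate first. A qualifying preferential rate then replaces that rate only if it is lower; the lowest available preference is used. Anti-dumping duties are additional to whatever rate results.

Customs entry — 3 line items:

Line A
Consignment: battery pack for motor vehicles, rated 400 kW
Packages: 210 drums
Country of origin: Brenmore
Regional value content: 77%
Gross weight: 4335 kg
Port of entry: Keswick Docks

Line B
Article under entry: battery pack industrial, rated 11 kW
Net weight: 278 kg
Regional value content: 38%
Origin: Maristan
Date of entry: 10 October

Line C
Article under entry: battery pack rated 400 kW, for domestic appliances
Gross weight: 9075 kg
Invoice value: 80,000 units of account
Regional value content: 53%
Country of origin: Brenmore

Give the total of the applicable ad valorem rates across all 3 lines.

Line A: battery pack → 11.03; rated 400 kW → 11.03.02; for motor vehicles → 11.03.02.03. Scheduled 36%. Brenmore agreement on 11.03: RVC ≥ 65% → 24% available; preferential 24%; anti-dumping (Brenmore, 11.03.02): +41%; total 24% + 41% = 65%. → 65%.
Line B: battery pack → 11.03; rated 11 kW → 11.03.03; industrial → 11.03.03.01. Scheduled 34%. Maristan agreement on 11.02.01.03: 11.03.03.01 not covered; anti-dumping (Maristan, 11.03.03): +8%; total 34% + 8% = 42%. → 42%.
Line C: battery pack → 11.03; rated 400 kW → 11.03.02; for domestic appliances → 11.03.02.01. Scheduled 24%. Brenmore agreement on 11.03: RVC < 65%; anti-dumping (Brenmore, 11.03.02): +41%; total 24% + 41% = 65%. → 65%.
Sum: 65% + 42% + 65% = 172%.

172%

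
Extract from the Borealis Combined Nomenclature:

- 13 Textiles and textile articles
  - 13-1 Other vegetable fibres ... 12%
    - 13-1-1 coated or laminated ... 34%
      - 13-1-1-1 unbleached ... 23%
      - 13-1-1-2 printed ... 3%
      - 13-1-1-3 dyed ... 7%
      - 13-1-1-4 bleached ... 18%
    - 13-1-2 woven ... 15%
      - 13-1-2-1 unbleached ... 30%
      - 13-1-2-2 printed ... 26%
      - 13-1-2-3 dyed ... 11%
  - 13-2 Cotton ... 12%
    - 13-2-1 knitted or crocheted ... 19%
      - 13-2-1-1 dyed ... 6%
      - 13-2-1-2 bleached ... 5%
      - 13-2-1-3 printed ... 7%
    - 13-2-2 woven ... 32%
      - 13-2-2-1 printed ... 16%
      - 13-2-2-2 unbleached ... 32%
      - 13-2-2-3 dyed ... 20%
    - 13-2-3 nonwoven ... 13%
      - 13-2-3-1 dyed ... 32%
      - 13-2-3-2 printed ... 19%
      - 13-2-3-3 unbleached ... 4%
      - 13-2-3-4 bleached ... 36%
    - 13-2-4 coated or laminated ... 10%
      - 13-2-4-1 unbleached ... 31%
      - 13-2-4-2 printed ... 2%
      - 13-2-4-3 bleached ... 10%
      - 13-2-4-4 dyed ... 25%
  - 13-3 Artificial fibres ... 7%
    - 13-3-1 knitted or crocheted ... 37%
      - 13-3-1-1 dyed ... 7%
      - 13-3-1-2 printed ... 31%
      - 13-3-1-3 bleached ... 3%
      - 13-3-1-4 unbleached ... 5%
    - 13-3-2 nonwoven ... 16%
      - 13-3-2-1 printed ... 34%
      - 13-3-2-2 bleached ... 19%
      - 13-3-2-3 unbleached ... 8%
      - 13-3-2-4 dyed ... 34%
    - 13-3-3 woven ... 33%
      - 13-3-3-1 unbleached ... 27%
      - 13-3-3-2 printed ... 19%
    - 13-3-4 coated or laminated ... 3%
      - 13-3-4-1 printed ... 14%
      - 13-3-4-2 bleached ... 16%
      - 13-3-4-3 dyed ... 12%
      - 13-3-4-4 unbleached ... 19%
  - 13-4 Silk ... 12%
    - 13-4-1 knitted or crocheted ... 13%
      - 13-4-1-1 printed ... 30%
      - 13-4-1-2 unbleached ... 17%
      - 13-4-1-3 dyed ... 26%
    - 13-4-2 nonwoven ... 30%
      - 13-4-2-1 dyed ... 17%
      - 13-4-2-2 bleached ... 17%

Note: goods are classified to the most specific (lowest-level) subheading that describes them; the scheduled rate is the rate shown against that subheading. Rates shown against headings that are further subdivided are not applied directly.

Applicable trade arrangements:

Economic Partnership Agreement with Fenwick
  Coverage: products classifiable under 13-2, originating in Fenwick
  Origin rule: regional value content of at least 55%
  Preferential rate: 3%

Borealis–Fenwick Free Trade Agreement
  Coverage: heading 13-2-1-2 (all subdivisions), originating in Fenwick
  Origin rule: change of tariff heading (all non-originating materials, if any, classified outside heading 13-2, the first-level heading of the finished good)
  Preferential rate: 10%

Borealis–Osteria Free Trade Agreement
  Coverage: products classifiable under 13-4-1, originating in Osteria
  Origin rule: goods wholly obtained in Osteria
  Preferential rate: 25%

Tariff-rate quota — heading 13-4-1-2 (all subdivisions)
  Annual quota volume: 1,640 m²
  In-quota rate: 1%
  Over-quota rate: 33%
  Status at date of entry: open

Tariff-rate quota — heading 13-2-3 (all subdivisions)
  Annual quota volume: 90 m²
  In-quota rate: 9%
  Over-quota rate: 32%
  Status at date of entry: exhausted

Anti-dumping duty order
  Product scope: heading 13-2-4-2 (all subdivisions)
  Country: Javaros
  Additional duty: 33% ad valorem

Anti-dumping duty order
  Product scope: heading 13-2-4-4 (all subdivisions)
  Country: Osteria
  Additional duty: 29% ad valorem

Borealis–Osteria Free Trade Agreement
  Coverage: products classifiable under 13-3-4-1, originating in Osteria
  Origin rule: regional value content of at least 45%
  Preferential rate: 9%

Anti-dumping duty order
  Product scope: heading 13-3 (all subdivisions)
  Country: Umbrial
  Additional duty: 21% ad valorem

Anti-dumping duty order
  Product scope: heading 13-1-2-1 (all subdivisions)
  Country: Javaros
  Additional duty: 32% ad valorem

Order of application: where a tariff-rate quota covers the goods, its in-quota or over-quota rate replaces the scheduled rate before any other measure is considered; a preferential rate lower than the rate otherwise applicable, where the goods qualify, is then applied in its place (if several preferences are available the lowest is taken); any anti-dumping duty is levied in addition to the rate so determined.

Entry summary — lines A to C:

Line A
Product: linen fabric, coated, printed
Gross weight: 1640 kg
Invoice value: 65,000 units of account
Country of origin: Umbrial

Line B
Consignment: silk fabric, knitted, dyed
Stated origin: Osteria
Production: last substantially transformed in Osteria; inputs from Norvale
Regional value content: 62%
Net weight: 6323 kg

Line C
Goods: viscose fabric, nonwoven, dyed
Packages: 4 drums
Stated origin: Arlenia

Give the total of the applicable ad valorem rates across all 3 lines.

63%

Line A: linen → 13-1; coated → 13-1-1; printed → 13-1-1-2. Scheduled 3%. No special measure applies. → 3%.
Line B: silk → 13-4; knitted → 13-4-1; dyed → 13-4-1-3. Scheduled 26%. Osteria agreement on 13-4-1: not wholly obtained; Osteria agreement on 13-3-4-1: 13-4-1-3 not covered. → 26%.
Line C: viscose → 13-3; nonwoven → 13-3-2; dyed → 13-3-2-4. Scheduled 34%. No special measure applies. → 34%.
Sum: 3% + 26% + 34% = 63%.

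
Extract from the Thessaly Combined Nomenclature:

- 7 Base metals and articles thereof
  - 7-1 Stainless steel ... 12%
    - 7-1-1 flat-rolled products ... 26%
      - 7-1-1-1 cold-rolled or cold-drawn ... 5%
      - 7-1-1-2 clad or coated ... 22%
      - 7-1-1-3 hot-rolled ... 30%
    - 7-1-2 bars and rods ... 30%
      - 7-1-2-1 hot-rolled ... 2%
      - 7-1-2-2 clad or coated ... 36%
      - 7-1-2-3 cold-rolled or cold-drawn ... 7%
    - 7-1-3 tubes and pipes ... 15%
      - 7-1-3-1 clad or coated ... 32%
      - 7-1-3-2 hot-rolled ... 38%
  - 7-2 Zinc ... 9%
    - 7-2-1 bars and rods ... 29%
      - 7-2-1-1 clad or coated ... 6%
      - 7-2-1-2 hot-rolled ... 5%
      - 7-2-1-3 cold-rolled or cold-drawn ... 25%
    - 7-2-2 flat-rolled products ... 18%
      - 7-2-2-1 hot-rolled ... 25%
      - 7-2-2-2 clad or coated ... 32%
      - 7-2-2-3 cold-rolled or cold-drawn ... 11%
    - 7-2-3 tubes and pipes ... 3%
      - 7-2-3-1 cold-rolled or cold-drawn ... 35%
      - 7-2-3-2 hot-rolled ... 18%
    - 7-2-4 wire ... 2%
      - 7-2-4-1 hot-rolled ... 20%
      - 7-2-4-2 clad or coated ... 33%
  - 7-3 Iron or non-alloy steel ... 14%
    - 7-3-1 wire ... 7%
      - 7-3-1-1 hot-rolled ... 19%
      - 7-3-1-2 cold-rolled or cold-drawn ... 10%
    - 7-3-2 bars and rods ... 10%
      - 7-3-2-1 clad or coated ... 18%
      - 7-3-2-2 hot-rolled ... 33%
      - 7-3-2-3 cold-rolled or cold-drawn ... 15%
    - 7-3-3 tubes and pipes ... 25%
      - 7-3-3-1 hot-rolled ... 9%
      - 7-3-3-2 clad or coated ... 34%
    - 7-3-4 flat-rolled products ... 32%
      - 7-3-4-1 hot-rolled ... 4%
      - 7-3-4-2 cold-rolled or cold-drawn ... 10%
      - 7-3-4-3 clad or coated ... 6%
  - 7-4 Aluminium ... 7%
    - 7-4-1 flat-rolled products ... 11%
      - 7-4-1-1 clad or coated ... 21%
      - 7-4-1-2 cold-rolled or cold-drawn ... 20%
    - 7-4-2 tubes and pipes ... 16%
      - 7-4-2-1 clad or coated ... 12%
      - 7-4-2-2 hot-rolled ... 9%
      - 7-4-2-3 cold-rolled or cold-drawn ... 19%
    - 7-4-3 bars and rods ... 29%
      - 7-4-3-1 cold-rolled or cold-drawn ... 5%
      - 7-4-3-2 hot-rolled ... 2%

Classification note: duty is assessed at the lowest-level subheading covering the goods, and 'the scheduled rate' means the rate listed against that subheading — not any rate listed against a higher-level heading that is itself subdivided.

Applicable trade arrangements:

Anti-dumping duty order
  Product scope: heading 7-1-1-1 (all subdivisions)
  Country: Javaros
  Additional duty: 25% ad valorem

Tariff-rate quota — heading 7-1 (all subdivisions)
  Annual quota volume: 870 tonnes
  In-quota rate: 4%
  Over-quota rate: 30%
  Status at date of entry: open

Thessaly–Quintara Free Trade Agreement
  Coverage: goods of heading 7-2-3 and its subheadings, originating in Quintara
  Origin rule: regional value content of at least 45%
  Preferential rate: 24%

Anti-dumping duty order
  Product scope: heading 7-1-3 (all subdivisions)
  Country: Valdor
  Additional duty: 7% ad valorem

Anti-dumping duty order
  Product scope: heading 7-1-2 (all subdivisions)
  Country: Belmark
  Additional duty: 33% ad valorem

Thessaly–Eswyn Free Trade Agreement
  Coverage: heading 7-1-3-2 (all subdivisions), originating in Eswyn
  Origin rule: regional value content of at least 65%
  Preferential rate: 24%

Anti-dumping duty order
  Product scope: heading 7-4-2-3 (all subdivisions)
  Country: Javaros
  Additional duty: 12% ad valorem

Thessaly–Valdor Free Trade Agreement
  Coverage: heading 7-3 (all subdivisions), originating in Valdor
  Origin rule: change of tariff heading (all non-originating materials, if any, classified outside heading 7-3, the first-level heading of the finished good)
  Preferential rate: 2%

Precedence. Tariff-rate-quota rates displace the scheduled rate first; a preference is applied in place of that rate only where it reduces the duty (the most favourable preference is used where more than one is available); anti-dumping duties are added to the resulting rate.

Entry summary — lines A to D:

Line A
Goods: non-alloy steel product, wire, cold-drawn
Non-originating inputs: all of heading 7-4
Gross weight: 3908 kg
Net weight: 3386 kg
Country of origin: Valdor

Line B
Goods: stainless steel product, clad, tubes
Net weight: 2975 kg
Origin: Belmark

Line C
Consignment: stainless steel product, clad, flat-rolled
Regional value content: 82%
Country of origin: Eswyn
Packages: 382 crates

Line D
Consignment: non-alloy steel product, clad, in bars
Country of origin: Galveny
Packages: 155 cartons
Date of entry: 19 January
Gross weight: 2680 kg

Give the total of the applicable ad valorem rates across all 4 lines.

28%

Line A: non-alloy steel → 7-3; wire → 7-3-1; cold-drawn → 7-3-1-2. Scheduled 10%. Valdor agreement on 7-3: CTH met → 2% available; preferential 2%. → 2%.
Line B: stainless steel → 7-1; tubes → 7-1-3; clad → 7-1-3-1. Scheduled 32%. quota on 7-1 open → in-quota 4%. → 4%.
Line C: stainless steel → 7-1; flat-rolled → 7-1-1; clad → 7-1-1-2. Scheduled 22%. quota on 7-1 open → in-quota 4%; Eswyn agreement on 7-1-3-2: 7-1-1-2 not covered. → 4%.
Line D: non-alloy steel → 7-3; in bars → 7-3-2; clad → 7-3-2-1. Scheduled 18%. No special measure applies. → 18%.
Sum: 2% + 4% + 4% + 18% = 28%.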